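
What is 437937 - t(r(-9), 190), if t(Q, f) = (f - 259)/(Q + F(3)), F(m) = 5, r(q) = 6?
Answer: 4817376/11 ≈ 4.3794e+5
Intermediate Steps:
t(Q, f) = (-259 + f)/(5 + Q) (t(Q, f) = (f - 259)/(Q + 5) = (-259 + f)/(5 + Q))
437937 - t(r(-9), 190) = 437937 - (-259 + 190)/(5 + 6) = 437937 - (-69)/11 = 437937 - 1*(-69/11) = 437937 + 69/11 = 4817376/11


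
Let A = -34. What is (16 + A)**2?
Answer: 324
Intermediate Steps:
(16 + A)**2 = (16 - 34)**2 = (-18)**2 = 324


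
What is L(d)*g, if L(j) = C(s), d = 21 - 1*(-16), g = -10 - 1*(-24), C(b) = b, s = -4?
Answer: -56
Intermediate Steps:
g = 14 (g = -10 + 24 = 14)
d = 37 (d = 21 + 16 = 37)
L(j) = -4
L(d)*g = -4*14 = -56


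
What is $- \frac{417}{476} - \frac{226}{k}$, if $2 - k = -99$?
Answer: $- \frac{149693}{48076} \approx -3.1137$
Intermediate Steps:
$k = 101$ ($k = 2 - -99 = 2 + 99 = 101$)
$- \frac{417}{476} - \frac{226}{k} = - \frac{417}{476} - \frac{226}{101} = - \frac{149693}{48076}$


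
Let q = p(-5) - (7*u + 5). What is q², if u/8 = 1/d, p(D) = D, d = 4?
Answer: 576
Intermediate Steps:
u = 2 (u = 8/4 = 8*(¼) = 2)
q = -24 (q = -5 - (7*2 + 5) = -5 - (14 + 5) = -5 - 1*19 = -5 - 19 = -24)
q² = (-24)² = 576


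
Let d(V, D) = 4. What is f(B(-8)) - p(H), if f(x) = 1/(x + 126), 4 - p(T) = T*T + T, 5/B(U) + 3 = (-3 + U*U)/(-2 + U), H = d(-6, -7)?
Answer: 182747/11416 ≈ 16.008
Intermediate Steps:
H = 4
B(U) = 5/(-3 + (-3 + U**2)/(-2 + U)) (B(U) = 5/(-3 + (-3 + U*U)/(-2 + U)) = 5/(-3 + (-3 + U**2)/(-2 + U)))
p(T) = 4 - T - T**2 (p(T) = 4 - (T*T + T) = 4 - (T**2 + T) = 4 - (T + T**2) = 4 + (-T - T**2) = 4 - T - T**2)
f(x) = 1/(126 + x)
f(B(-8)) - p(H) = 1/(126 + 5*(-2 - 8)/(3 + (-8)**2 - 3*(-8))) - (4 - 1*4 - 1*4**2) = 1/(126 + 5*(-10)/(3 + 64 + 24)) - (4 - 4 - 1*16) = 1/(126 + 5*(-10)/91) - (4 - 4 - 16) = 1/(126 + 5*(1/91)*(-10)) - 1*(-16) = 1/(126 - 50/91) + 16 = 1/(11416/91) + 16 = 91/11416 + 16 = 182747/11416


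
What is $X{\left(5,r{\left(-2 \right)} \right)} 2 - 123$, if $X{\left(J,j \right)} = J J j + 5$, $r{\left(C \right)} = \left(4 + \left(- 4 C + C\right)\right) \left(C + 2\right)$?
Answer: $-113$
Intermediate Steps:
$r{\left(C \right)} = \left(2 + C\right) \left(4 - 3 C\right)$ ($r{\left(C \right)} = \left(4 - 3 C\right) \left(2 + C\right) = \left(2 + C\right) \left(4 - 3 C\right)$)
$X{\left(J,j \right)} = 5 + j J^{2}$ ($X{\left(J,j \right)} = J^{2} j + 5 = j J^{2} + 5 = 5 + j J^{2}$)
$X{\left(5,r{\left(-2 \right)} \right)} 2 - 123 = \left(5 + \left(8 - 3 \left(-2\right)^{2} - -4\right) 5^{2}\right) 2 - 123 = \left(5 + \left(8 - 12 + 4\right) 25\right) 2 - 123 = \left(5 + 0 \cdot 25\right) 2 - 123 = \left(5 + 0\right) 2 - 123 = 5 \cdot 2 - 123 = 10 - 123 = -113$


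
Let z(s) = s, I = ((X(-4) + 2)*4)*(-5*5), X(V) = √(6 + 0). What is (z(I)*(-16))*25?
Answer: 80000 + 40000*√6 ≈ 1.7798e+5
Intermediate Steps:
X(V) = √6
I = -200 - 100*√6 (I = ((√6 + 2)*4)*(-5*5) = ((2 + √6)*4)*(-25) = (8 + 4*√6)*(-25) = -200 - 100*√6 ≈ -444.95)
(z(I)*(-16))*25 = ((-200 - 100*√6)*(-16))*25 = (3200 + 1600*√6)*25 = 80000 + 40000*√6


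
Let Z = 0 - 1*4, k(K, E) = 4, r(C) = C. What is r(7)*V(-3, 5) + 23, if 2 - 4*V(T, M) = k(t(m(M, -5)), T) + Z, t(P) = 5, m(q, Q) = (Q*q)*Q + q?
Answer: 53/2 ≈ 26.500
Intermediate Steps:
m(q, Q) = q + q*Q² (m(q, Q) = q*Q² + q = q + q*Q²)
Z = -4 (Z = 0 - 4 = -4)
V(T, M) = ½ (V(T, M) = ½ - (4 - 4)/4 = ½ - ¼*0 = ½ + 0 = ½)
r(7)*V(-3, 5) + 23 = 7*(½) + 23 = 7/2 + 23 = 53/2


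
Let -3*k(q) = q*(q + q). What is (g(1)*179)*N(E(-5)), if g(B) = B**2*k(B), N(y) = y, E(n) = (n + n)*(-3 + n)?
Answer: -28640/3 ≈ -9546.7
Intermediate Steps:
E(n) = 2*n*(-3 + n) (E(n) = (2*n)*(-3 + n) = 2*n*(-3 + n))
k(q) = -2*q**2/3 (k(q) = -q*(q + q)/3 = -q*2*q/3 = -2*q**2/3)
g(B) = -2*B**4/3 (g(B) = B**2*(-2*B**2/3) = -2*B**4/3)
(g(1)*179)*N(E(-5)) = (-2/3*1**4*179)*(2*(-5)*(-3 - 5)) = (-2/3*1*179)*(2*(-5)*(-8)) = -2/3*179*80 = -358/3*80 = -28640/3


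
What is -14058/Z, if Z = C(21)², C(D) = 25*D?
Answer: -1562/30625 ≈ -0.051004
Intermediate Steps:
Z = 275625 (Z = (25*21)² = 525² = 275625)
-14058/Z = -14058/275625 = -14058*1/275625 = -1562/30625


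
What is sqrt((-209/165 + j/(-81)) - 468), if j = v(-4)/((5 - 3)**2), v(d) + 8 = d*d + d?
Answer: I*sqrt(950290)/45 ≈ 21.663*I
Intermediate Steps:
v(d) = -8 + d + d**2 (v(d) = -8 + (d*d + d) = -8 + (d**2 + d) = -8 + (d + d**2) = -8 + d + d**2)
j = 1 (j = (-8 - 4 + (-4)**2)/((5 - 3)**2) = (-8 - 4 + 16)/(2**2) = 4/4 = 4*(1/4) = 1)
sqrt((-209/165 + j/(-81)) - 468) = sqrt((-209/165 + 1/(-81)) - 468) = sqrt((-209*1/165 + 1*(-1/81)) - 468) = sqrt((-19/15 - 1/81) - 468) = sqrt(-518/405 - 468) = sqrt(-190058/405) = I*sqrt(950290)/45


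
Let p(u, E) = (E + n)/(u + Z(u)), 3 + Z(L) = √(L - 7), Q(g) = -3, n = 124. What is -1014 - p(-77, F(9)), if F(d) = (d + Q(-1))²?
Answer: -1640494/1621 + 80*I*√21/1621 ≈ -1012.0 + 0.22616*I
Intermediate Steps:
F(d) = (-3 + d)² (F(d) = (d - 3)² = (-3 + d)²)
Z(L) = -3 + √(-7 + L) (Z(L) = -3 + √(L - 7) = -3 + √(-7 + L))
p(u, E) = (124 + E)/(-3 + u + √(-7 + u)) (p(u, E) = (E + 124)/(u + (-3 + √(-7 + u))) = (124 + E)/(-3 + u + √(-7 + u)))
-1014 - p(-77, F(9)) = -1014 - (124 + (-3 + 9)²)/(-3 - 77 + √(-7 - 77)) = -1014 - (124 + 6²)/(-3 - 77 + √(-84)) = -1014 - (124 + 36)/(-3 - 77 + 2*I*√21) = -1014 - 160/(-80 + 2*I*√21)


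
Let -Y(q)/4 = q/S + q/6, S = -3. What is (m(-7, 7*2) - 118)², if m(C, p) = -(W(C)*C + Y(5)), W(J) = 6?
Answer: 56644/9 ≈ 6293.8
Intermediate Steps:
Y(q) = 2*q/3 (Y(q) = -4*(q/(-3) + q/6) = -4*(q*(-⅓) + q*(⅙)) = -4*(-q/3 + q/6) = -(-2)*q/3 = 2*q/3)
m(C, p) = -10/3 - 6*C (m(C, p) = -(6*C + (⅔)*5) = -(6*C + 10/3) = -(10/3 + 6*C) = -10/3 - 6*C)
(m(-7, 7*2) - 118)² = ((-10/3 - 6*(-7)) - 118)² = ((-10/3 + 42) - 118)² = (116/3 - 118)² = (-238/3)² = 56644/9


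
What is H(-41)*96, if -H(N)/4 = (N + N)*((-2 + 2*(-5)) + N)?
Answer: -1668864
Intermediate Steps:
H(N) = -8*N*(-12 + N) (H(N) = -4*(N + N)*((-2 + 2*(-5)) + N) = -4*2*N*((-2 - 10) + N) = -4*2*N*(-12 + N) = -8*N*(-12 + N))
H(-41)*96 = (8*(-41)*(12 - 1*(-41)))*96 = (8*(-41)*(12 + 41))*96 = (8*(-41)*53)*96 = -17384*96 = -1668864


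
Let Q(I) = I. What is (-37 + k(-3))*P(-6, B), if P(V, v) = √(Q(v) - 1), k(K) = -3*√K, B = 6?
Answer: √5*(-37 - 3*I*√3) ≈ -82.734 - 11.619*I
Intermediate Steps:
P(V, v) = √(-1 + v) (P(V, v) = √(v - 1) = √(-1 + v))
(-37 + k(-3))*P(-6, B) = (-37 - 3*I*√3)*√(-1 + 6) = (-37 - 3*I*√3)*√5 = √5*(-37 - 3*I*√3)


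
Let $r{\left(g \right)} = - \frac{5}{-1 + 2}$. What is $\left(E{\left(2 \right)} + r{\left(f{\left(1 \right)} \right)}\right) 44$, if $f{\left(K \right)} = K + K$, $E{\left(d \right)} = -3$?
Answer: $-352$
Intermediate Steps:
$f{\left(K \right)} = 2 K$
$r{\left(g \right)} = -5$ ($r{\left(g \right)} = - \frac{5}{1} = \left(-5\right) 1 = -5$)
$\left(E{\left(2 \right)} + r{\left(f{\left(1 \right)} \right)}\right) 44 = \left(-3 - 5\right) 44 = \left(-8\right) 44 = -352$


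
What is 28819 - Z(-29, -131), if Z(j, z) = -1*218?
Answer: 29037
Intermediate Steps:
Z(j, z) = -218
28819 - Z(-29, -131) = 28819 - 1*(-218) = 28819 + 218 = 29037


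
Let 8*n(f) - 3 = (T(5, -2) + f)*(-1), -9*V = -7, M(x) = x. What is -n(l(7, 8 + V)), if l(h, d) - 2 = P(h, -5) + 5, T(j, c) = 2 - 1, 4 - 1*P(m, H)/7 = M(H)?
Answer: 17/2 ≈ 8.5000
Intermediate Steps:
P(m, H) = 28 - 7*H
V = 7/9 (V = -1/9*(-7) = 7/9 ≈ 0.77778)
T(j, c) = 1
l(h, d) = 70 (l(h, d) = 2 + ((28 - 7*(-5)) + 5) = 2 + ((28 + 35) + 5) = 2 + (63 + 5) = 2 + 68 = 70)
n(f) = 1/4 - f/8 (n(f) = 3/8 + ((1 + f)*(-1))/8 = 3/8 + (-1 - f)/8 = 3/8 + (-1/8 - f/8) = 1/4 - f/8)
-n(l(7, 8 + V)) = -(1/4 - 1/8*70) = -(1/4 - 35/4) = -1*(-17/2) = 17/2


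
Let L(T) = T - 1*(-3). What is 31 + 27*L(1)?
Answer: 139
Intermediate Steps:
L(T) = 3 + T (L(T) = T + 3 = 3 + T)
31 + 27*L(1) = 31 + 27*(3 + 1) = 31 + 27*4 = 31 + 108 = 139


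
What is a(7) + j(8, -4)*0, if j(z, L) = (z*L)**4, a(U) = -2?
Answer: -2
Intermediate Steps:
j(z, L) = L**4*z**4 (j(z, L) = (L*z)**4 = L**4*z**4)
a(7) + j(8, -4)*0 = -2 + ((-4)**4*8**4)*0 = -2 + (256*4096)*0 = -2 + 1048576*0 = -2 + 0 = -2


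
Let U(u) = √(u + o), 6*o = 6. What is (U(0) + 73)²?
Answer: 5476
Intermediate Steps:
o = 1 (o = (⅙)*6 = 1)
U(u) = √(1 + u) (U(u) = √(u + 1) = √(1 + u))
(U(0) + 73)² = (√(1 + 0) + 73)² = (√1 + 73)² = (1 + 73)² = 74² = 5476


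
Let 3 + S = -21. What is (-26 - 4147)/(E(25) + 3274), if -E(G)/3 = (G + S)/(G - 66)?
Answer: -171093/134237 ≈ -1.2746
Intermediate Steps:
S = -24 (S = -3 - 21 = -24)
E(G) = -3*(-24 + G)/(-66 + G) (E(G) = -3*(G - 24)/(G - 66) = -3*(-24 + G)/(-66 + G))
(-26 - 4147)/(E(25) + 3274) = (-26 - 4147)/(3*(24 - 1*25)/(-66 + 25) + 3274) = -4173/(3*(24 - 25)/(-41) + 3274) = -4173/(3*(-1/41)*(-1) + 3274) = -4173/(3/41 + 3274) = -4173/134237/41 = -4173*41/134237 = -171093/134237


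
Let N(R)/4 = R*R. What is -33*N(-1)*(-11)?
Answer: 1452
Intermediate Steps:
N(R) = 4*R² (N(R) = 4*(R*R) = 4*R²)
-33*N(-1)*(-11) = -132*(-1)²*(-11) = -132*(-11) = 1452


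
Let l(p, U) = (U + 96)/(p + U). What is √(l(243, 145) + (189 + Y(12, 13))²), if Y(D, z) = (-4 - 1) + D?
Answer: √1445847953/194 ≈ 196.00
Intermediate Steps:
Y(D, z) = -5 + D
l(p, U) = (96 + U)/(U + p)
√(l(243, 145) + (189 + Y(12, 13))²) = √((96 + 145)/(145 + 243) + (189 + (-5 + 12))²) = √(241/388 + (189 + 7)²) = √((1/388)*241 + 196²) = √(241/388 + 38416) = √(14905649/388) = √1445847953/194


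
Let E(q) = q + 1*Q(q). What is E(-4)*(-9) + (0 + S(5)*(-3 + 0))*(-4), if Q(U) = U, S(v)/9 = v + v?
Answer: 1152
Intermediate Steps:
S(v) = 18*v (S(v) = 9*(v + v) = 9*(2*v) = 18*v)
E(q) = 2*q (E(q) = q + 1*q = q + q = 2*q)
E(-4)*(-9) + (0 + S(5)*(-3 + 0))*(-4) = (2*(-4))*(-9) + (0 + (18*5)*(-3 + 0))*(-4) = -8*(-9) + (0 + 90*(-3))*(-4) = 72 + (0 - 270)*(-4) = 72 - 270*(-4) = 72 + 1080 = 1152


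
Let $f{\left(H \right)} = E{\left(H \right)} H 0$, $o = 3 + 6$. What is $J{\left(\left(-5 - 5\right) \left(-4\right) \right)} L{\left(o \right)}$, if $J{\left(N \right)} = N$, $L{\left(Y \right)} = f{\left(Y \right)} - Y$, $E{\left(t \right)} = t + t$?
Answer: $-360$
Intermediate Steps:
$E{\left(t \right)} = 2 t$
$o = 9$
$f{\left(H \right)} = 0$ ($f{\left(H \right)} = 2 H H 0 = 2 H^{2} \cdot 0 = 0$)
$L{\left(Y \right)} = - Y$ ($L{\left(Y \right)} = 0 - Y = - Y$)
$J{\left(\left(-5 - 5\right) \left(-4\right) \right)} L{\left(o \right)} = \left(-5 - 5\right) \left(-4\right) \left(\left(-1\right) 9\right) = \left(-10\right) \left(-4\right) \left(-9\right) = 40 \left(-9\right) = -360$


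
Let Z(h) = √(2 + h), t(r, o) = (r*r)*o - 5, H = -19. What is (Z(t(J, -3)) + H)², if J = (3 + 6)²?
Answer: (19 - I*√19686)² ≈ -19325.0 - 5331.7*I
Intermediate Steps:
J = 81 (J = 9² = 81)
t(r, o) = -5 + o*r² (t(r, o) = r²*o - 5 = o*r² - 5 = -5 + o*r²)
(Z(t(J, -3)) + H)² = (√(2 + (-5 - 3*81²)) - 19)² = (√(2 + (-5 - 3*6561)) - 19)² = (√(2 + (-5 - 19683)) - 19)² = (√(2 - 19688) - 19)² = (√(-19686) - 19)² = (I*√19686 - 19)² = (-19 + I*√19686)²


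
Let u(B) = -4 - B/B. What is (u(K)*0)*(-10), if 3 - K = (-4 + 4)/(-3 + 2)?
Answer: 0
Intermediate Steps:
K = 3 (K = 3 - (-4 + 4)/(-3 + 2) = 3 - 0/(-1) = 3 - 0*(-1) = 3 - 1*0 = 3 + 0 = 3)
u(B) = -5 (u(B) = -4 - 1*1 = -4 - 1 = -5)
(u(K)*0)*(-10) = -5*0*(-10) = 0*(-10) = 0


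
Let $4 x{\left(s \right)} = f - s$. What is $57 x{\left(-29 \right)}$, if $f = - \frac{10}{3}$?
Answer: $\frac{1463}{4} \approx 365.75$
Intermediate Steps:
$f = - \frac{10}{3}$ ($f = \left(-10\right) \frac{1}{3} = - \frac{10}{3} \approx -3.3333$)
$x{\left(s \right)} = - \frac{5}{6} - \frac{s}{4}$ ($x{\left(s \right)} = \frac{- \frac{10}{3} - s}{4} = - \frac{5}{6} - \frac{s}{4}$)
$57 x{\left(-29 \right)} = 57 \left(- \frac{5}{6} - - \frac{29}{4}\right) = 57 \left(- \frac{5}{6} + \frac{29}{4}\right) = 57 \cdot \frac{77}{12} = \frac{1463}{4}$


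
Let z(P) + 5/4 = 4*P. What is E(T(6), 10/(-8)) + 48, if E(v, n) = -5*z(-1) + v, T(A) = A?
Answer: 321/4 ≈ 80.250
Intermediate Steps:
z(P) = -5/4 + 4*P
E(v, n) = 105/4 + v (E(v, n) = -5*(-5/4 + 4*(-1)) + v = -5*(-5/4 - 4) + v = -5*(-21/4) + v = 105/4 + v)
E(T(6), 10/(-8)) + 48 = (105/4 + 6) + 48 = 129/4 + 48 = 321/4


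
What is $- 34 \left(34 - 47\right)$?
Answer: $442$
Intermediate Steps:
$- 34 \left(34 - 47\right) = \left(-34\right) \left(-13\right) = 442$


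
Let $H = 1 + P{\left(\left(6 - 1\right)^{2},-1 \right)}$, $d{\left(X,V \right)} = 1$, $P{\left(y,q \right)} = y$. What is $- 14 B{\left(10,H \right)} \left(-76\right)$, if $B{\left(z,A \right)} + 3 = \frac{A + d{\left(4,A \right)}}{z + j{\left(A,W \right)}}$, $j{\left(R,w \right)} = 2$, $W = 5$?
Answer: $-798$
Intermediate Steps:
$H = 26$ ($H = 1 + \left(6 - 1\right)^{2} = 1 + 5^{2} = 1 + 25 = 26$)
$B{\left(z,A \right)} = -3 + \frac{1 + A}{2 + z}$ ($B{\left(z,A \right)} = -3 + \frac{A + 1}{z + 2} = -3 + \frac{1 + A}{2 + z}$)
$- 14 B{\left(10,H \right)} \left(-76\right) = - 14 \frac{-5 + 26 - 30}{2 + 10} \left(-76\right) = - 14 \frac{-5 + 26 - 30}{12} \left(-76\right) = - 14 \cdot \frac{1}{12} \left(-9\right) \left(-76\right) = \left(-14\right) \left(- \frac{3}{4}\right) \left(-76\right) = \frac{21}{2} \left(-76\right) = -798$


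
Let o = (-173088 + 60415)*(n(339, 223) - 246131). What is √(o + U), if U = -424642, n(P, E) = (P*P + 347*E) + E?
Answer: 6*√167764561 ≈ 77714.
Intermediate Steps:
n(P, E) = P² + 348*E (n(P, E) = (P² + 347*E) + E = P² + 348*E)
o = 6039948838 (o = (-173088 + 60415)*((339² + 348*223) - 246131) = -112673*((114921 + 77604) - 246131) = -112673*(192525 - 246131) = -112673*(-53606) = 6039948838)
√(o + U) = √(6039948838 - 424642) = √6039524196 = 6*√167764561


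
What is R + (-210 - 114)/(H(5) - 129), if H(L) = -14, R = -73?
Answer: -10115/143 ≈ -70.734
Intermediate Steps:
R + (-210 - 114)/(H(5) - 129) = -73 + (-210 - 114)/(-14 - 129) = -73 - 324/(-143) = -73 - 324*(-1/143) = -73 + 324/143 = -10115/143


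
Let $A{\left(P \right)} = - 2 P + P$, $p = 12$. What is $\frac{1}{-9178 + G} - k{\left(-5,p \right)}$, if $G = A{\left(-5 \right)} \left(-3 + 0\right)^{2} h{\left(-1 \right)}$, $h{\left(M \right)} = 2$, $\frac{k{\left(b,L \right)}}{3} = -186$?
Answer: $\frac{5071103}{9088} \approx 558.0$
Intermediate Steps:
$A{\left(P \right)} = - P$
$k{\left(b,L \right)} = -558$ ($k{\left(b,L \right)} = 3 \left(-186\right) = -558$)
$G = 90$ ($G = \left(-1\right) \left(-5\right) \left(-3 + 0\right)^{2} \cdot 2 = 5 \left(-3\right)^{2} \cdot 2 = 5 \cdot 9 \cdot 2 = 45 \cdot 2 = 90$)
$\frac{1}{-9178 + G} - k{\left(-5,p \right)} = \frac{1}{-9178 + 90} - -558 = \frac{1}{-9088} + 558 = - \frac{1}{9088} + 558 = \frac{5071103}{9088}$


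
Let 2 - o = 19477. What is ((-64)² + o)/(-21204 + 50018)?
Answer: -15379/28814 ≈ -0.53373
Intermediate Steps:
o = -19475 (o = 2 - 1*19477 = 2 - 19477 = -19475)
((-64)² + o)/(-21204 + 50018) = ((-64)² - 19475)/(-21204 + 50018) = (4096 - 19475)/28814 = -15379*1/28814 = -15379/28814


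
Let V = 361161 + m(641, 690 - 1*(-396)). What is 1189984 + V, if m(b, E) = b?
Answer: 1551786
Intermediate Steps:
V = 361802 (V = 361161 + 641 = 361802)
1189984 + V = 1189984 + 361802 = 1551786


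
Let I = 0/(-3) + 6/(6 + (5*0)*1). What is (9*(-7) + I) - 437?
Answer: -499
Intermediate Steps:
I = 1 (I = 0*(-1/3) + 6/(6 + 0*1) = 0 + 6/(6 + 0) = 0 + 6/6 = 0 + 6*(1/6) = 0 + 1 = 1)
(9*(-7) + I) - 437 = (9*(-7) + 1) - 437 = (-63 + 1) - 437 = -62 - 437 = -499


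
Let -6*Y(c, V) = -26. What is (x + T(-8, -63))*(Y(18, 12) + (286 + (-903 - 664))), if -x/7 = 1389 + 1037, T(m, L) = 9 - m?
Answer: 21658650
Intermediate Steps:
Y(c, V) = 13/3 (Y(c, V) = -⅙*(-26) = 13/3)
x = -16982 (x = -7*(1389 + 1037) = -7*2426 = -16982)
(x + T(-8, -63))*(Y(18, 12) + (286 + (-903 - 664))) = (-16982 + (9 - 1*(-8)))*(13/3 + (286 + (-903 - 664))) = (-16982 + (9 + 8))*(13/3 + (286 - 1567)) = (-16982 + 17)*(13/3 - 1281) = -16965*(-3830/3) = 21658650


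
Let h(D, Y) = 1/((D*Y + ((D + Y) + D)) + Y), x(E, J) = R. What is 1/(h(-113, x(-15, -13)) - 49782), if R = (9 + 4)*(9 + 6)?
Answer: -21871/1088782123 ≈ -2.0088e-5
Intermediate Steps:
R = 195 (R = 13*15 = 195)
x(E, J) = 195
h(D, Y) = 1/(2*D + 2*Y + D*Y) (h(D, Y) = 1/((D*Y + (Y + 2*D)) + Y) = 1/((Y + 2*D + D*Y) + Y) = 1/(2*D + 2*Y + D*Y))
1/(h(-113, x(-15, -13)) - 49782) = 1/(1/(2*(-113) + 2*195 - 113*195) - 49782) = 1/(1/(-226 + 390 - 22035) - 49782) = 1/(1/(-21871) - 49782) = 1/(-1/21871 - 49782) = 1/(-1088782123/21871) = -21871/1088782123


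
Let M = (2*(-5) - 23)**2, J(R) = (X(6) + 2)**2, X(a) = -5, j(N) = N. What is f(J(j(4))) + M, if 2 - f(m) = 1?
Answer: 1090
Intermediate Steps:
J(R) = 9 (J(R) = (-5 + 2)**2 = (-3)**2 = 9)
f(m) = 1 (f(m) = 2 - 1*1 = 2 - 1 = 1)
M = 1089 (M = (-10 - 23)**2 = (-33)**2 = 1089)
f(J(j(4))) + M = 1 + 1089 = 1090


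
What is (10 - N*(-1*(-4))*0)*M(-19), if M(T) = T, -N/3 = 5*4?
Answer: -190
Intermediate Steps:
N = -60 (N = -15*4 = -3*20 = -60)
(10 - N*(-1*(-4))*0)*M(-19) = (10 - (-(-60)*(-4))*0)*(-19) = (10 - (-60*4)*0)*(-19) = (10 - (-240)*0)*(-19) = (10 - 1*0)*(-19) = (10 + 0)*(-19) = 10*(-19) = -190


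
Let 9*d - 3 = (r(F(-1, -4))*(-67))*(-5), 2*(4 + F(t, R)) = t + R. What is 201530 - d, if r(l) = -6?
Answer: 201753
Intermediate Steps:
F(t, R) = -4 + R/2 + t/2 (F(t, R) = -4 + (t + R)/2 = -4 + (R + t)/2 = -4 + (R/2 + t/2) = -4 + R/2 + t/2)
d = -223 (d = ⅓ + (-6*(-67)*(-5))/9 = ⅓ + (402*(-5))/9 = ⅓ + (⅑)*(-2010) = ⅓ - 670/3 = -223)
201530 - d = 201530 - 1*(-223) = 201530 + 223 = 201753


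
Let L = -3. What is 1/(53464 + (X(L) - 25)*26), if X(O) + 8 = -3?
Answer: 1/52528 ≈ 1.9037e-5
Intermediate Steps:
X(O) = -11 (X(O) = -8 - 3 = -11)
1/(53464 + (X(L) - 25)*26) = 1/(53464 + (-11 - 25)*26) = 1/(53464 - 36*26) = 1/(53464 - 936) = 1/52528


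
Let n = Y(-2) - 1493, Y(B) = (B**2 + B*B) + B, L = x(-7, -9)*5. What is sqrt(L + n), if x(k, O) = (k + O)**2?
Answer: 3*I*sqrt(23) ≈ 14.387*I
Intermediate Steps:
x(k, O) = (O + k)**2
L = 1280 (L = (-9 - 7)**2*5 = (-16)**2*5 = 256*5 = 1280)
Y(B) = B + 2*B**2 (Y(B) = (B**2 + B**2) + B = 2*B**2 + B = B + 2*B**2)
n = -1487 (n = -2*(1 + 2*(-2)) - 1493 = -2*(1 - 4) - 1493 = -2*(-3) - 1493 = 6 - 1493 = -1487)
sqrt(L + n) = sqrt(1280 - 1487) = sqrt(-207) = 3*I*sqrt(23)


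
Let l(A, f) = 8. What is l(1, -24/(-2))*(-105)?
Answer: -840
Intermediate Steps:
l(1, -24/(-2))*(-105) = 8*(-105) = -840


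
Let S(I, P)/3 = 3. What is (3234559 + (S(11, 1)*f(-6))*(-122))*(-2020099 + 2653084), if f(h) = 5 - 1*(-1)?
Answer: 2043257223435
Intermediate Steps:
f(h) = 6 (f(h) = 5 + 1 = 6)
S(I, P) = 9 (S(I, P) = 3*3 = 9)
(3234559 + (S(11, 1)*f(-6))*(-122))*(-2020099 + 2653084) = (3234559 + (9*6)*(-122))*(-2020099 + 2653084) = (3234559 + 54*(-122))*632985 = (3234559 - 6588)*632985 = 3227971*632985 = 2043257223435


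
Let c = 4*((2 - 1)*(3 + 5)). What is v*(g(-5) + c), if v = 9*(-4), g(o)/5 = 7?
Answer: -2412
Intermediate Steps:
g(o) = 35 (g(o) = 5*7 = 35)
v = -36
c = 32 (c = 4*(1*8) = 4*8 = 32)
v*(g(-5) + c) = -36*(35 + 32) = -36*67 = -2412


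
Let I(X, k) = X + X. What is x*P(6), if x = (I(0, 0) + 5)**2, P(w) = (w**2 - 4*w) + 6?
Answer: 450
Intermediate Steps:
I(X, k) = 2*X
P(w) = 6 + w**2 - 4*w
x = 25 (x = (2*0 + 5)**2 = (0 + 5)**2 = 5**2 = 25)
x*P(6) = 25*(6 + 6**2 - 4*6) = 25*(6 + 36 - 24) = 25*18 = 450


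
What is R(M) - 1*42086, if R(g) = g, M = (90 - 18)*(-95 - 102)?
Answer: -56270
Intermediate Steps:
M = -14184 (M = 72*(-197) = -14184)
R(M) - 1*42086 = -14184 - 1*42086 = -14184 - 42086 = -56270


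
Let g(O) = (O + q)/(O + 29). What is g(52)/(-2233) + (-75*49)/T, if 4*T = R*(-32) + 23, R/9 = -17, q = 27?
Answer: -2659221701/889714287 ≈ -2.9888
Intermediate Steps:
R = -153 (R = 9*(-17) = -153)
g(O) = (27 + O)/(29 + O) (g(O) = (O + 27)/(O + 29) = (27 + O)/(29 + O))
T = 4919/4 (T = (-153*(-32) + 23)/4 = (4896 + 23)/4 = (1/4)*4919 = 4919/4 ≈ 1229.8)
g(52)/(-2233) + (-75*49)/T = ((27 + 52)/(29 + 52))/(-2233) + (-75*49)/(4919/4) = (79/81)*(-1/2233) - 3675*4/4919 = ((1/81)*79)*(-1/2233) - 14700/4919 = (79/81)*(-1/2233) - 14700/4919 = -79/180873 - 14700/4919 = -2659221701/889714287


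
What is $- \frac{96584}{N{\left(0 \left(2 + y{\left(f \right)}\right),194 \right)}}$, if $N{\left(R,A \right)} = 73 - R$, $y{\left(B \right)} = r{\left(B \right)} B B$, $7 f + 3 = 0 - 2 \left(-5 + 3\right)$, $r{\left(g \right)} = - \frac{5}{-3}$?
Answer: $- \frac{96584}{73} \approx -1323.1$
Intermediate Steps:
$r{\left(g \right)} = \frac{5}{3}$ ($r{\left(g \right)} = \left(-5\right) \left(- \frac{1}{3}\right) = \frac{5}{3}$)
$f = \frac{1}{7}$ ($f = - \frac{3}{7} + \frac{0 - 2 \left(-5 + 3\right)}{7} = - \frac{3}{7} + \frac{0 - -4}{7} = - \frac{3}{7} + \frac{0 + 4}{7} = - \frac{3}{7} + \frac{1}{7} \cdot 4 = - \frac{3}{7} + \frac{4}{7} = \frac{1}{7} \approx 0.14286$)
$y{\left(B \right)} = \frac{5 B^{2}}{3}$ ($y{\left(B \right)} = \frac{5 B}{3} B = \frac{5 B^{2}}{3}$)
$- \frac{96584}{N{\left(0 \left(2 + y{\left(f \right)}\right),194 \right)}} = - \frac{96584}{73 - 0 \left(2 + \frac{5}{3 \cdot 49}\right)} = - \frac{96584}{73 - 0 \left(2 + \frac{5}{3} \cdot \frac{1}{49}\right)} = - \frac{96584}{73 - 0 \left(2 + \frac{5}{147}\right)} = - \frac{96584}{73 - 0 \cdot \frac{299}{147}} = - \frac{96584}{73 - 0} = - \frac{96584}{73 + 0} = - \frac{96584}{73}$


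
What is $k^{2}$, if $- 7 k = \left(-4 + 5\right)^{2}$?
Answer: $\frac{1}{49} \approx 0.020408$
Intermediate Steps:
$k = - \frac{1}{7}$ ($k = - \frac{\left(-4 + 5\right)^{2}}{7} = - \frac{1^{2}}{7} = \left(- \frac{1}{7}\right) 1 = - \frac{1}{7} \approx -0.14286$)
$k^{2} = \left(- \frac{1}{7}\right)^{2} = \frac{1}{49}$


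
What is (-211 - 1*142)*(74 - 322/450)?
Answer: -5820617/225 ≈ -25869.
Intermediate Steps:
(-211 - 1*142)*(74 - 322/450) = (-211 - 142)*(74 - 322*1/450) = -353*(74 - 161/225) = -353*16489/225 = -5820617/225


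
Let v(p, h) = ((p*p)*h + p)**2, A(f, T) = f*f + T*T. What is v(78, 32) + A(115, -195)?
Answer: 37933846006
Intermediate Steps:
A(f, T) = T**2 + f**2 (A(f, T) = f**2 + T**2 = T**2 + f**2)
v(p, h) = (p + h*p**2)**2 (v(p, h) = (p**2*h + p)**2 = (h*p**2 + p)**2 = (p + h*p**2)**2)
v(78, 32) + A(115, -195) = 78**2*(1 + 32*78)**2 + ((-195)**2 + 115**2) = 6084*(1 + 2496)**2 + (38025 + 13225) = 6084*2497**2 + 51250 = 6084*6235009 + 51250 = 37933794756 + 51250 = 37933846006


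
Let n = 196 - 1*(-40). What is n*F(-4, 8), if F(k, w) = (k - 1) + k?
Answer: -2124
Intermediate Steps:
F(k, w) = -1 + 2*k (F(k, w) = (-1 + k) + k = -1 + 2*k)
n = 236 (n = 196 + 40 = 236)
n*F(-4, 8) = 236*(-1 + 2*(-4)) = 236*(-1 - 8) = 236*(-9) = -2124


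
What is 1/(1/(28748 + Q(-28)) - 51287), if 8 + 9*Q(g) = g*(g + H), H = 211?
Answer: -253600/13006383191 ≈ -1.9498e-5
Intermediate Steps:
Q(g) = -8/9 + g*(211 + g)/9 (Q(g) = -8/9 + (g*(g + 211))/9 = -8/9 + (g*(211 + g))/9 = -8/9 + g*(211 + g)/9)
1/(1/(28748 + Q(-28)) - 51287) = 1/(1/(28748 + (-8/9 + (⅑)*(-28)² + (211/9)*(-28))) - 51287) = 1/(1/(28748 + (-8/9 + (⅑)*784 - 5908/9)) - 51287) = 1/(1/(28748 + (-8/9 + 784/9 - 5908/9)) - 51287) = 1/(1/(28748 - 5132/9) - 51287) = 1/(1/(253600/9) - 51287) = 1/(9/253600 - 51287) = 1/(-13006383191/253600) = -253600/13006383191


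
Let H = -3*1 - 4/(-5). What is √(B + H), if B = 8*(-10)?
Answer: I*√2055/5 ≈ 9.0664*I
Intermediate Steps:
B = -80
H = -11/5 (H = -3 - 4*(-⅕) = -3 + ⅘ = -11/5 ≈ -2.2000)
√(B + H) = √(-80 - 11/5) = √(-411/5) = I*√2055/5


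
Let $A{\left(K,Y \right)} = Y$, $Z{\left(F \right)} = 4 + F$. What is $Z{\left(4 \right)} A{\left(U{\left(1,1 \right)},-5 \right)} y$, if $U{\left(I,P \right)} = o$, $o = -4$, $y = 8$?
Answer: $-320$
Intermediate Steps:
$U{\left(I,P \right)} = -4$
$Z{\left(4 \right)} A{\left(U{\left(1,1 \right)},-5 \right)} y = \left(4 + 4\right) \left(-5\right) 8 = 8 \left(-5\right) 8 = \left(-40\right) 8 = -320$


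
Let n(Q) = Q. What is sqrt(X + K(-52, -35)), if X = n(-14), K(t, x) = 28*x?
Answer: I*sqrt(994) ≈ 31.528*I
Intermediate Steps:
X = -14
sqrt(X + K(-52, -35)) = sqrt(-14 + 28*(-35)) = sqrt(-14 - 980) = sqrt(-994) = I*sqrt(994)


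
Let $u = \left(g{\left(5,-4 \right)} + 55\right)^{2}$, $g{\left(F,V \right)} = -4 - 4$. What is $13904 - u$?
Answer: $11695$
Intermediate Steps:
$g{\left(F,V \right)} = -8$ ($g{\left(F,V \right)} = -4 - 4 = -8$)
$u = 2209$ ($u = \left(-8 + 55\right)^{2} = 47^{2} = 2209$)
$13904 - u = 13904 - 2209 = 11695$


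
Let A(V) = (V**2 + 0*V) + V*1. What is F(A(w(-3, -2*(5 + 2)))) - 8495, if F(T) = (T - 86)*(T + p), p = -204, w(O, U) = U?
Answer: -10607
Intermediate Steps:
A(V) = V + V**2 (A(V) = (V**2 + 0) + V = V**2 + V = V + V**2)
F(T) = (-204 + T)*(-86 + T) (F(T) = (T - 86)*(T - 204) = (-86 + T)*(-204 + T) = (-204 + T)*(-86 + T))
F(A(w(-3, -2*(5 + 2)))) - 8495 = (17544 + ((-2*(5 + 2))*(1 - 2*(5 + 2)))**2 - 290*(-2*(5 + 2))*(1 - 2*(5 + 2))) - 8495 = (17544 + ((-2*7)*(1 - 2*7))**2 - 290*(-2*7)*(1 - 2*7)) - 8495 = (17544 + (-14*(1 - 14))**2 - (-4060)*(1 - 14)) - 8495 = (17544 + (-14*(-13))**2 - (-4060)*(-13)) - 8495 = (17544 + 182**2 - 290*182) - 8495 = (17544 + 33124 - 52780) - 8495 = -2112 - 8495 = -10607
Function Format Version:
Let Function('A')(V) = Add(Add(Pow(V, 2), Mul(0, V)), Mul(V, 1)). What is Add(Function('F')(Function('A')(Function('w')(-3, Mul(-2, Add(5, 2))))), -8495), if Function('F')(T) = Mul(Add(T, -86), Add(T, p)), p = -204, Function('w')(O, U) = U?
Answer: -10607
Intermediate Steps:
Function('A')(V) = Add(V, Pow(V, 2)) (Function('A')(V) = Add(Add(Pow(V, 2), 0), V) = Add(Pow(V, 2), V) = Add(V, Pow(V, 2)))
Function('F')(T) = Mul(Add(-204, T), Add(-86, T)) (Function('F')(T) = Mul(Add(T, -86), Add(T, -204)) = Mul(Add(-86, T), Add(-204, T)) = Mul(Add(-204, T), Add(-86, T)))
Add(Function('F')(Function('A')(Function('w')(-3, Mul(-2, Add(5, 2))))), -8495) = Add(Add(17544, Pow(Mul(Mul(-2, Add(5, 2)), Add(1, Mul(-2, Add(5, 2)))), 2), Mul(-290, Mul(Mul(-2, Add(5, 2)), Add(1, Mul(-2, Add(5, 2)))))), -8495) = Add(Add(17544, Pow(Mul(Mul(-2, 7), Add(1, Mul(-2, 7))), 2), Mul(-290, Mul(Mul(-2, 7), Add(1, Mul(-2, 7))))), -8495) = Add(Add(17544, Pow(Mul(-14, Add(1, -14)), 2), Mul(-290, Mul(-14, Add(1, -14)))), -8495) = Add(Add(17544, Pow(Mul(-14, -13), 2), Mul(-290, Mul(-14, -13))), -8495) = Add(Add(17544, Pow(182, 2), Mul(-290, 182)), -8495) = Add(Add(17544, 33124, -52780), -8495) = Add(-2112, -8495) = -10607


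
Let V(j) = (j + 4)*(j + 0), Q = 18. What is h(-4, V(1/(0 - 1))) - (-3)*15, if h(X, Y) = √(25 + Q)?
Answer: 45 + √43 ≈ 51.557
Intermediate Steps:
V(j) = j*(4 + j) (V(j) = (4 + j)*j = j*(4 + j))
h(X, Y) = √43 (h(X, Y) = √(25 + 18) = √43)
h(-4, V(1/(0 - 1))) - (-3)*15 = √43 - (-3)*15 = √43 - 1*(-45) = √43 + 45 = 45 + √43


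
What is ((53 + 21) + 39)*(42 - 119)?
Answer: -8701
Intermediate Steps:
((53 + 21) + 39)*(42 - 119) = (74 + 39)*(-77) = 113*(-77) = -8701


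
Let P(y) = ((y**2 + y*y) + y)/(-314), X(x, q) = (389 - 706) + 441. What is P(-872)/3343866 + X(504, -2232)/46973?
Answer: 4900224314/4110035427671 ≈ 0.0011923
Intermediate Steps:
X(x, q) = 124 (X(x, q) = -317 + 441 = 124)
P(y) = -y**2/157 - y/314 (P(y) = ((y**2 + y**2) + y)*(-1/314) = (2*y**2 + y)*(-1/314) = (y + 2*y**2)*(-1/314) = -y**2/157 - y/314)
P(-872)/3343866 + X(504, -2232)/46973 = -1/314*(-872)*(1 + 2*(-872))/3343866 + 124/46973 = -1/314*(-872)*(1 - 1744)*(1/3343866) + 124*(1/46973) = -1/314*(-872)*(-1743)*(1/3343866) + 124/46973 = -759948/157*1/3343866 + 124/46973 = -126658/87497827 + 124/46973 = 4900224314/4110035427671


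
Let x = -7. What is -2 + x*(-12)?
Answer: 82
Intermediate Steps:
-2 + x*(-12) = -2 - 7*(-12) = -2 + 84 = 82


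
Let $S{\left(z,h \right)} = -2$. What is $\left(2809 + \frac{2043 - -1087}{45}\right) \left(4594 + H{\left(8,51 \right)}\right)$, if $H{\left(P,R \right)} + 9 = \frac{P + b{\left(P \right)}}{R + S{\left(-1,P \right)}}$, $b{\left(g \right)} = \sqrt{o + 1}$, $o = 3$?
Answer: $\frac{831522175}{63} \approx 1.3199 \cdot 10^{7}$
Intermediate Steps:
$b{\left(g \right)} = 2$ ($b{\left(g \right)} = \sqrt{3 + 1} = \sqrt{4} = 2$)
$H{\left(P,R \right)} = -9 + \frac{2 + P}{-2 + R}$ ($H{\left(P,R \right)} = -9 + \frac{P + 2}{R - 2} = -9 + \frac{2 + P}{-2 + R}$)
$\left(2809 + \frac{2043 - -1087}{45}\right) \left(4594 + H{\left(8,51 \right)}\right) = \left(2809 + \frac{2043 - -1087}{45}\right) \left(4594 + \frac{20 + 8 - 459}{-2 + 51}\right) = \left(2809 + \left(2043 + 1087\right) \frac{1}{45}\right) \left(4594 + \frac{20 + 8 - 459}{49}\right) = \left(2809 + 3130 \cdot \frac{1}{45}\right) \left(4594 + \frac{1}{49} \left(-431\right)\right) = \left(2809 + \frac{626}{9}\right) \left(4594 - \frac{431}{49}\right) = \frac{25907}{9} \cdot \frac{224675}{49} = \frac{831522175}{63}$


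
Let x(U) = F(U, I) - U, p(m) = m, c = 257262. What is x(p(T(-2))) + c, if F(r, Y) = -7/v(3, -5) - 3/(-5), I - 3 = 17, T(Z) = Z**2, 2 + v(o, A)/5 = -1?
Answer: 3858886/15 ≈ 2.5726e+5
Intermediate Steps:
v(o, A) = -15 (v(o, A) = -10 + 5*(-1) = -10 - 5 = -15)
I = 20 (I = 3 + 17 = 20)
F(r, Y) = 16/15 (F(r, Y) = -7/(-15) - 3/(-5) = -7*(-1/15) - 3*(-1/5) = 7/15 + 3/5 = 16/15)
x(U) = 16/15 - U
x(p(T(-2))) + c = (16/15 - 1*(-2)**2) + 257262 = (16/15 - 1*4) + 257262 = (16/15 - 4) + 257262 = -44/15 + 257262 = 3858886/15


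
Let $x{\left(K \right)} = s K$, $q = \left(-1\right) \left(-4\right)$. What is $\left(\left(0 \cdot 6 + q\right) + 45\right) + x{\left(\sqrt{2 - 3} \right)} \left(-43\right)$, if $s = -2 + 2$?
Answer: $49$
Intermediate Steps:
$q = 4$
$s = 0$
$x{\left(K \right)} = 0$ ($x{\left(K \right)} = 0 K = 0$)
$\left(\left(0 \cdot 6 + q\right) + 45\right) + x{\left(\sqrt{2 - 3} \right)} \left(-43\right) = \left(\left(0 \cdot 6 + 4\right) + 45\right) + 0 \left(-43\right) = \left(\left(0 + 4\right) + 45\right) + 0 = \left(4 + 45\right) + 0 = 49 + 0 = 49$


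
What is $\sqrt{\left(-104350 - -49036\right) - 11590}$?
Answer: $2 i \sqrt{16726} \approx 258.66 i$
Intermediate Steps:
$\sqrt{\left(-104350 - -49036\right) - 11590} = \sqrt{\left(-104350 + 49036\right) - 11590} = \sqrt{-55314 - 11590} = \sqrt{-66904} = 2 i \sqrt{16726}$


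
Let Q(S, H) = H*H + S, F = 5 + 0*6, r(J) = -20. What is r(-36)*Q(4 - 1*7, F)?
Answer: -440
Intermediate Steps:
F = 5 (F = 5 + 0 = 5)
Q(S, H) = S + H² (Q(S, H) = H² + S = S + H²)
r(-36)*Q(4 - 1*7, F) = -20*((4 - 1*7) + 5²) = -20*((4 - 7) + 25) = -20*(-3 + 25) = -20*22 = -440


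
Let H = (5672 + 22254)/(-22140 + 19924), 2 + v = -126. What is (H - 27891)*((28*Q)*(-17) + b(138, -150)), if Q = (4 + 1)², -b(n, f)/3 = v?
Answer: 89010592889/277 ≈ 3.2134e+8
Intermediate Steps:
v = -128 (v = -2 - 126 = -128)
b(n, f) = 384 (b(n, f) = -3*(-128) = 384)
Q = 25 (Q = 5² = 25)
H = -13963/1108 (H = 27926/(-2216) = 27926*(-1/2216) = -13963/1108 ≈ -12.602)
(H - 27891)*((28*Q)*(-17) + b(138, -150)) = (-13963/1108 - 27891)*((28*25)*(-17) + 384) = -30917191*(700*(-17) + 384)/1108 = -30917191*(-11900 + 384)/1108 = -30917191/1108*(-11516) = 89010592889/277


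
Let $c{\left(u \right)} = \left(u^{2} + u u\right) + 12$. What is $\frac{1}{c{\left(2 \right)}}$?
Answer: $\frac{1}{20} \approx 0.05$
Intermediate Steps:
$c{\left(u \right)} = 12 + 2 u^{2}$ ($c{\left(u \right)} = \left(u^{2} + u^{2}\right) + 12 = 2 u^{2} + 12 = 12 + 2 u^{2}$)
$\frac{1}{c{\left(2 \right)}} = \frac{1}{12 + 2 \cdot 2^{2}} = \frac{1}{12 + 2 \cdot 4} = \frac{1}{12 + 8} = \frac{1}{20}$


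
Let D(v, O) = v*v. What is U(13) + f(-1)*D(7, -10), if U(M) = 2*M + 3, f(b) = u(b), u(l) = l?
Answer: -20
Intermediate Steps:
D(v, O) = v²
f(b) = b
U(M) = 3 + 2*M
U(13) + f(-1)*D(7, -10) = (3 + 2*13) - 1*7² = (3 + 26) - 1*49 = 29 - 49 = -20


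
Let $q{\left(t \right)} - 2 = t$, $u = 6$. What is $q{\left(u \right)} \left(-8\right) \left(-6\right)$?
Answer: $384$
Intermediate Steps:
$q{\left(t \right)} = 2 + t$
$q{\left(u \right)} \left(-8\right) \left(-6\right) = \left(2 + 6\right) \left(-8\right) \left(-6\right) = 8 \left(-8\right) \left(-6\right) = \left(-64\right) \left(-6\right) = 384$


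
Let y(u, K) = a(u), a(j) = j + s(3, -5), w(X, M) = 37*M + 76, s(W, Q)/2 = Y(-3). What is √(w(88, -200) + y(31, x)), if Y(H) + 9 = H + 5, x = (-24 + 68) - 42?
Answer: I*√7307 ≈ 85.481*I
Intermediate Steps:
x = 2 (x = 44 - 42 = 2)
Y(H) = -4 + H (Y(H) = -9 + (H + 5) = -9 + (5 + H) = -4 + H)
s(W, Q) = -14 (s(W, Q) = 2*(-4 - 3) = 2*(-7) = -14)
w(X, M) = 76 + 37*M
a(j) = -14 + j (a(j) = j - 14 = -14 + j)
y(u, K) = -14 + u
√(w(88, -200) + y(31, x)) = √((76 + 37*(-200)) + (-14 + 31)) = √((76 - 7400) + 17) = √(-7324 + 17) = √(-7307) = I*√7307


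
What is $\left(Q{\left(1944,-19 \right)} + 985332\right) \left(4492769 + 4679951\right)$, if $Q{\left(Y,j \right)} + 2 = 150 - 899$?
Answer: $9031285830320$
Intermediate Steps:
$Q{\left(Y,j \right)} = -751$ ($Q{\left(Y,j \right)} = -2 + \left(150 - 899\right) = -2 - 749 = -751$)
$\left(Q{\left(1944,-19 \right)} + 985332\right) \left(4492769 + 4679951\right) = \left(-751 + 985332\right) \left(4492769 + 4679951\right) = 984581 \cdot 9172720 = 9031285830320$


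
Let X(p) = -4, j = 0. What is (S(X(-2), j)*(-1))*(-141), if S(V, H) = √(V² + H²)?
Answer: 564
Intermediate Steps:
S(V, H) = √(H² + V²)
(S(X(-2), j)*(-1))*(-141) = (√(0² + (-4)²)*(-1))*(-141) = (√(0 + 16)*(-1))*(-141) = (√16*(-1))*(-141) = (4*(-1))*(-141) = -4*(-141) = 564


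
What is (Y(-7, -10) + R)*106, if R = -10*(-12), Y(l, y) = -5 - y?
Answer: 13250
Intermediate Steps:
R = 120
(Y(-7, -10) + R)*106 = ((-5 - 1*(-10)) + 120)*106 = ((-5 + 10) + 120)*106 = (5 + 120)*106 = 125*106 = 13250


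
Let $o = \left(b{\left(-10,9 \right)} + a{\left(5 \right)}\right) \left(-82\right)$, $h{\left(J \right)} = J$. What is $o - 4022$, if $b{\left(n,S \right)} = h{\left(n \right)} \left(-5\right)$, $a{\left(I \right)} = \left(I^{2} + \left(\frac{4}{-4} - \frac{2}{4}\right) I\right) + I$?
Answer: $-9967$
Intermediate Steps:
$a{\left(I \right)} = I^{2} - \frac{I}{2}$ ($a{\left(I \right)} = \left(I^{2} + \left(4 \left(- \frac{1}{4}\right) - \frac{1}{2}\right) I\right) + I = \left(I^{2} + \left(-1 - \frac{1}{2}\right) I\right) + I = \left(I^{2} - \frac{3 I}{2}\right) + I = I^{2} - \frac{I}{2}$)
$b{\left(n,S \right)} = - 5 n$ ($b{\left(n,S \right)} = n \left(-5\right) = - 5 n$)
$o = -5945$ ($o = \left(\left(-5\right) \left(-10\right) + 5 \left(- \frac{1}{2} + 5\right)\right) \left(-82\right) = \left(50 + 5 \cdot \frac{9}{2}\right) \left(-82\right) = \left(50 + \frac{45}{2}\right) \left(-82\right) = \frac{145}{2} \left(-82\right) = -5945$)
$o - 4022 = -5945 - 4022 = -9967$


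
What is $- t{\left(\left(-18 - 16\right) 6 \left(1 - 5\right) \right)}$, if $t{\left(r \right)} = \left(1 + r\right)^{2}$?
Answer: $-667489$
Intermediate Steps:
$- t{\left(\left(-18 - 16\right) 6 \left(1 - 5\right) \right)} = - \left(1 + \left(-18 - 16\right) 6 \left(1 - 5\right)\right)^{2} = - \left(1 - 34 \cdot 6 \left(-4\right)\right)^{2} = - \left(1 - -816\right)^{2} = - \left(1 + 816\right)^{2} = - 817^{2} = \left(-1\right) 667489 = -667489$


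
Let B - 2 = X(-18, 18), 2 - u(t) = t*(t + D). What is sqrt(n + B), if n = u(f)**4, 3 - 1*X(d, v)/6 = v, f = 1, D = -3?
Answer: 2*sqrt(42) ≈ 12.961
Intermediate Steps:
u(t) = 2 - t*(-3 + t) (u(t) = 2 - t*(t - 3) = 2 - t*(-3 + t))
X(d, v) = 18 - 6*v
B = -88 (B = 2 + (18 - 6*18) = 2 + (18 - 108) = 2 - 90 = -88)
n = 256 (n = (2 - 1*1**2 + 3*1)**4 = (2 - 1*1 + 3)**4 = (2 - 1 + 3)**4 = 4**4 = 256)
sqrt(n + B) = sqrt(256 - 88) = sqrt(168) = 2*sqrt(42)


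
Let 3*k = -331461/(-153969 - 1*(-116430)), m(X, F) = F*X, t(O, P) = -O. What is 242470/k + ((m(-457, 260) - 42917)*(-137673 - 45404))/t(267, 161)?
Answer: -1089708564942551/9833343 ≈ -1.1082e+8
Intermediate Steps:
k = 36829/12513 (k = (-331461/(-153969 - 1*(-116430)))/3 = (-331461/(-153969 + 116430))/3 = (-331461/(-37539))/3 = (-331461*(-1/37539))/3 = (1/3)*(36829/4171) = 36829/12513 ≈ 2.9433)
242470/k + ((m(-457, 260) - 42917)*(-137673 - 45404))/t(267, 161) = 242470/(36829/12513) + ((260*(-457) - 42917)*(-137673 - 45404))/((-1*267)) = 242470*(12513/36829) + ((-118820 - 42917)*(-183077))/(-267) = 3034027110/36829 - 161737*(-183077)*(-1/267) = 3034027110/36829 + 29610324749*(-1/267) = 3034027110/36829 - 29610324749/267 = -1089708564942551/9833343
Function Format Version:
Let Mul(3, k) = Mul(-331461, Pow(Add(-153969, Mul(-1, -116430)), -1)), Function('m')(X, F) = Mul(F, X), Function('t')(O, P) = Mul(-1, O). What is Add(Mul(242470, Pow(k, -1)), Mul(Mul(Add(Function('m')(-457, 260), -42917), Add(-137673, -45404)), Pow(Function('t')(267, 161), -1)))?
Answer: Rational(-1089708564942551, 9833343) ≈ -1.1082e+8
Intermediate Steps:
k = Rational(36829, 12513) (k = Mul(Rational(1, 3), Mul(-331461, Pow(Add(-153969, Mul(-1, -116430)), -1))) = Mul(Rational(1, 3), Mul(-331461, Pow(Add(-153969, 116430), -1))) = Mul(Rational(1, 3), Mul(-331461, Pow(-37539, -1))) = Mul(Rational(1, 3), Mul(-331461, Rational(-1, 37539))) = Mul(Rational(1, 3), Rational(36829, 4171)) = Rational(36829, 12513) ≈ 2.9433)
Add(Mul(242470, Pow(k, -1)), Mul(Mul(Add(Function('m')(-457, 260), -42917), Add(-137673, -45404)), Pow(Function('t')(267, 161), -1))) = Add(Mul(242470, Pow(Rational(36829, 12513), -1)), Mul(Mul(Add(Mul(260, -457), -42917), Add(-137673, -45404)), Pow(Mul(-1, 267), -1))) = Add(Mul(242470, Rational(12513, 36829)), Mul(Mul(Add(-118820, -42917), -183077), Pow(-267, -1))) = Add(Rational(3034027110, 36829), Mul(Mul(-161737, -183077), Rational(-1, 267))) = Add(Rational(3034027110, 36829), Mul(29610324749, Rational(-1, 267))) = Add(Rational(3034027110, 36829), Rational(-29610324749, 267)) = Rational(-1089708564942551, 9833343)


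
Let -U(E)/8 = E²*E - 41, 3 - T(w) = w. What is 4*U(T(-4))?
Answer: -9664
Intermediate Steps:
T(w) = 3 - w
U(E) = 328 - 8*E³ (U(E) = -8*(E²*E - 41) = -8*(E³ - 41) = -8*(-41 + E³) = 328 - 8*E³)
4*U(T(-4)) = 4*(328 - 8*(3 - 1*(-4))³) = 4*(328 - 8*(3 + 4)³) = 4*(328 - 8*7³) = 4*(328 - 8*343) = 4*(328 - 2744) = 4*(-2416) = -9664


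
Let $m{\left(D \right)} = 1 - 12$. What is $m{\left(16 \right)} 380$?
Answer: $-4180$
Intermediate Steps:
$m{\left(D \right)} = -11$ ($m{\left(D \right)} = 1 - 12 = -11$)
$m{\left(16 \right)} 380 = \left(-11\right) 380 = -4180$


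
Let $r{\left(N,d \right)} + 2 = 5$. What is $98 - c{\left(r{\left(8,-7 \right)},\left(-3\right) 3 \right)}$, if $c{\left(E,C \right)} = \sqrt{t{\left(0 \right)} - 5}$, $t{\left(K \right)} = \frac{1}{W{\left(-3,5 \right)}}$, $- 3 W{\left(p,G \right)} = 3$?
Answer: $98 - i \sqrt{6} \approx 98.0 - 2.4495 i$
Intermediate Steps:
$W{\left(p,G \right)} = -1$ ($W{\left(p,G \right)} = \left(- \frac{1}{3}\right) 3 = -1$)
$t{\left(K \right)} = -1$ ($t{\left(K \right)} = \frac{1}{-1} = -1$)
$r{\left(N,d \right)} = 3$ ($r{\left(N,d \right)} = -2 + 5 = 3$)
$c{\left(E,C \right)} = i \sqrt{6}$ ($c{\left(E,C \right)} = \sqrt{-1 - 5} = \sqrt{-6} = i \sqrt{6}$)
$98 - c{\left(r{\left(8,-7 \right)},\left(-3\right) 3 \right)} = 98 - i \sqrt{6}$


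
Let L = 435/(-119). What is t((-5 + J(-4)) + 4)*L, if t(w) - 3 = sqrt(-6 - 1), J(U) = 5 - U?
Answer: -1305/119 - 435*I*sqrt(7)/119 ≈ -10.966 - 9.6714*I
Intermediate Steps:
L = -435/119 (L = 435*(-1/119) = -435/119 ≈ -3.6555)
t(w) = 3 + I*sqrt(7) (t(w) = 3 + sqrt(-6 - 1) = 3 + sqrt(-7) = 3 + I*sqrt(7))
t((-5 + J(-4)) + 4)*L = (3 + I*sqrt(7))*(-435/119) = -1305/119 - 435*I*sqrt(7)/119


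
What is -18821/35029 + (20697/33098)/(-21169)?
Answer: -13187688043615/24543123565298 ≈ -0.53733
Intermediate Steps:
-18821/35029 + (20697/33098)/(-21169) = -18821*1/35029 + (20697*(1/33098))*(-1/21169) = -18821/35029 + (20697/33098)*(-1/21169) = -18821/35029 - 20697/700651562 = -13187688043615/24543123565298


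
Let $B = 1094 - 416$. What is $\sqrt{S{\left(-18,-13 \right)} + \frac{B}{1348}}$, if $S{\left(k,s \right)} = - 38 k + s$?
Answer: $\frac{\sqrt{305047682}}{674} \approx 25.913$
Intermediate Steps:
$S{\left(k,s \right)} = s - 38 k$
$B = 678$
$\sqrt{S{\left(-18,-13 \right)} + \frac{B}{1348}} = \sqrt{\left(-13 - -684\right) + \frac{678}{1348}} = \sqrt{\left(-13 + 684\right) + 678 \cdot \frac{1}{1348}} = \sqrt{671 + \frac{339}{674}} = \sqrt{\frac{452593}{674}} = \frac{\sqrt{305047682}}{674}$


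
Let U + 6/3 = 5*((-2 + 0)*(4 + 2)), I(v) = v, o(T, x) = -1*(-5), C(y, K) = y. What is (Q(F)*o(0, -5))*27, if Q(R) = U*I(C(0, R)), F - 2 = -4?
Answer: 0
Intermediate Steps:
o(T, x) = 5
F = -2 (F = 2 - 4 = -2)
U = -62 (U = -2 + 5*((-2 + 0)*(4 + 2)) = -2 + 5*(-2*6) = -2 + 5*(-12) = -2 - 60 = -62)
Q(R) = 0 (Q(R) = -62*0 = 0)
(Q(F)*o(0, -5))*27 = (0*5)*27 = 0*27 = 0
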